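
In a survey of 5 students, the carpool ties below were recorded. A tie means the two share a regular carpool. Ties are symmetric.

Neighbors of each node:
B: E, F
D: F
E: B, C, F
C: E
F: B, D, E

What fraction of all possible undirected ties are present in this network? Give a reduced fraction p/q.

There are 5 edges and 5 nodes, so the maximum possible is C(5,2) = 10.
Density = 5/10 = 1/2.

1/2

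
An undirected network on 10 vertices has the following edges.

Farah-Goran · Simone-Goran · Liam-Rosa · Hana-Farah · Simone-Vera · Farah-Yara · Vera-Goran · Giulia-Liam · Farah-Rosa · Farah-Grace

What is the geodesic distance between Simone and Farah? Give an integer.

2

One shortest route is Simone – Goran – Farah, which uses 2 edges, and Simone and Farah are not directly tied, so nothing shorter exists. So d(Simone,Farah) = 2.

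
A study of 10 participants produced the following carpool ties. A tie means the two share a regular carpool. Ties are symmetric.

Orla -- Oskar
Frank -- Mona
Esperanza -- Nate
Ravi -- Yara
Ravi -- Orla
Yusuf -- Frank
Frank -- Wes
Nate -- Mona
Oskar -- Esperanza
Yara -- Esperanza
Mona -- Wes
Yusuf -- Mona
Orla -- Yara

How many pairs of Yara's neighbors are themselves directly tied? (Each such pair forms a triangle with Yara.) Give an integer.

Yara's neighbors: Esperanza, Orla, and Ravi.
Neighbor pairs that are themselves tied: Yara–Orla–Ravi. Each forms one triangle with Yara, for 1 in total.

1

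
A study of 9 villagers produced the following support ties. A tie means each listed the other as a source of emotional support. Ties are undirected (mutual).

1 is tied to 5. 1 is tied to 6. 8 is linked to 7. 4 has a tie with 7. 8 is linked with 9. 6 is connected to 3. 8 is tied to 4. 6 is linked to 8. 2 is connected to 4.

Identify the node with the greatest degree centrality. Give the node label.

8

Degrees — 1:2, 2:1, 3:1, 4:3, 5:1, 6:3, 7:2, 8:4, 9:1.
The maximum is 4, attained only by 8.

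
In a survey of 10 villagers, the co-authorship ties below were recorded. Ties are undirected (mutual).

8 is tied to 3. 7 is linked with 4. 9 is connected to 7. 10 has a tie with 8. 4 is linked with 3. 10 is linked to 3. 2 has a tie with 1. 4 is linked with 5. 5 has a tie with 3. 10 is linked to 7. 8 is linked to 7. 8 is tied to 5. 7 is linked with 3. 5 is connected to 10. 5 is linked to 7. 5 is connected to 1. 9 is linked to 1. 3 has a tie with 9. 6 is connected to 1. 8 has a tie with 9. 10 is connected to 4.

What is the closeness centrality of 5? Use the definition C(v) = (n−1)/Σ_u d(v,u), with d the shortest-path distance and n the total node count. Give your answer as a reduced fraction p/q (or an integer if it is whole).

3/4

Distances from 5: 1:1, 2:2, 3:1, 4:1, 6:2, 7:1, 8:1, 9:2, 10:1. Sum = 12.
n = 10, so closeness = 9/12 = 3/4.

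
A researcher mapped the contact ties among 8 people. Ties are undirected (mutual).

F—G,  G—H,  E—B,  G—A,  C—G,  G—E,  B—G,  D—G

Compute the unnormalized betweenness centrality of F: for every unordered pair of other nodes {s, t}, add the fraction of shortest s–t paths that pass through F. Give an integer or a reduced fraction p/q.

No shortest path between any pair of other nodes passes through F.
Summing the contributions gives betweenness(F) = 0.

0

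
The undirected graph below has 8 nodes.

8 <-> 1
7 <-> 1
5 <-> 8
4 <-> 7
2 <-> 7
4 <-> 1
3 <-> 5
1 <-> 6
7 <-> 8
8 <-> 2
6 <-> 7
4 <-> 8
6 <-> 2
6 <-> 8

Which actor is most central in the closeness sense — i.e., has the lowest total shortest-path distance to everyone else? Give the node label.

Farness (sum of distances to all others) for each node — 1:11, 2:12, 3:18, 4:12, 5:12, 6:11, 7:10, 8:8.
The smallest farness is 8, for 8, so 8 has the highest closeness.

8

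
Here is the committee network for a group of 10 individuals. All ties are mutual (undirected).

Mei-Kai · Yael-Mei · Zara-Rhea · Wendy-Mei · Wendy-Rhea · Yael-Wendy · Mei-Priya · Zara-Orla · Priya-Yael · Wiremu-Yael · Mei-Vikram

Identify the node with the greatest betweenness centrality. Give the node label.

Wendy

Unnormalized betweenness of each node: Kai:0, Mei:17, Orla:0, Priya:0, Rhea:14, Vikram:0, Wendy:18, Wiremu:0, Yael:10, Zara:8.
Wendy has the largest value, 18, making it the main broker — the node through which the most shortest paths run.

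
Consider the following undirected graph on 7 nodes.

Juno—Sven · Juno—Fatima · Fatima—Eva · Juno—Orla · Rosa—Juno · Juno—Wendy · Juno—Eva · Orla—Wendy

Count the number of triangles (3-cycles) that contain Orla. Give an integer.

Orla's neighbors: Juno and Wendy.
Neighbor pairs that are themselves tied: Orla–Juno–Wendy. Each forms one triangle with Orla, for 1 in total.

1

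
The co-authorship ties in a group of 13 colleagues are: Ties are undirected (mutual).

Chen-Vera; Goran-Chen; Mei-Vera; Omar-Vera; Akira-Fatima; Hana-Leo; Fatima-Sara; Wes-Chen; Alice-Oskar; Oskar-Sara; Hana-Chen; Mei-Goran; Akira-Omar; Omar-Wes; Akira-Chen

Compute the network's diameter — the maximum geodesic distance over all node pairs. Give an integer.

7

Eccentricity of each node (its greatest distance to any other): Akira:4, Alice:7, Chen:5, Fatima:4, Goran:6, Hana:6, Leo:7, Mei:7, Omar:5, Oskar:6, Sara:5, Vera:6, Wes:6.
The maximum eccentricity is 7, realized for instance by the pair Alice–Leo via Alice – Oskar – Sara – Fatima – Akira – Chen – Hana – Leo. So the diameter is 7.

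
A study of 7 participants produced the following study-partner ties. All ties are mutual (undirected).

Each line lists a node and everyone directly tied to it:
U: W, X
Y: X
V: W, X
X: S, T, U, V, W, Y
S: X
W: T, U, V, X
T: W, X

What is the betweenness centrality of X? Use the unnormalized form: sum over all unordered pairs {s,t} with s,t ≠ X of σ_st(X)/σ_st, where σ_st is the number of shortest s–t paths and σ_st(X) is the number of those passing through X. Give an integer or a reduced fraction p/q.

21/2

Pairs whose geodesics pass through X — U–T: 1/2; U–V: 1/2; U–Y: 1; U–S: 1; T–V: 1/2; T–Y: 1; T–S: 1; V–Y: 1; V–S: 1; W–Y: 1; W–S: 1; Y–S: 1.
All other pairs contribute 0.
Summing the contributions gives betweenness(X) = 21/2.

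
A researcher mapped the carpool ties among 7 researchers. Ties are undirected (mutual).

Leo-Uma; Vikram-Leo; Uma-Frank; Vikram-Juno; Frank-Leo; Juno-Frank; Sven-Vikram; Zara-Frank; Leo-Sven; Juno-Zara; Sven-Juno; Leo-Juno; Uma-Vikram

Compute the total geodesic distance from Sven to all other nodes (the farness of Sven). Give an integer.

9

Distances from Sven: Frank:2, Juno:1, Leo:1, Uma:2, Vikram:1, Zara:2.
Sum = 2 + 1 + 1 + 2 + 1 + 2 = 9.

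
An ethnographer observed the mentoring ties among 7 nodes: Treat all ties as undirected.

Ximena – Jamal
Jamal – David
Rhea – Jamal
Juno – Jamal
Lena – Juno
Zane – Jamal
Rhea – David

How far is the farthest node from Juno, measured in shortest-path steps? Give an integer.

2

Distances from Juno: David:2, Jamal:1, Lena:1, Rhea:2, Ximena:2, Zane:2.
The largest is 2 (to Rhea, Ximena, David, and Zane), so the eccentricity of Juno is 2.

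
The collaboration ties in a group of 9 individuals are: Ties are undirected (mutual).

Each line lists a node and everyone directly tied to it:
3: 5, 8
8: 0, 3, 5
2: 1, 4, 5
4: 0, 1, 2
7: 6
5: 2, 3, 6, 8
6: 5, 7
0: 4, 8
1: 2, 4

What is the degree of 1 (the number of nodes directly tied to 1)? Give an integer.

2

1 is directly tied to 2 and 4. That is 2 neighbors, so the degree of 1 is 2.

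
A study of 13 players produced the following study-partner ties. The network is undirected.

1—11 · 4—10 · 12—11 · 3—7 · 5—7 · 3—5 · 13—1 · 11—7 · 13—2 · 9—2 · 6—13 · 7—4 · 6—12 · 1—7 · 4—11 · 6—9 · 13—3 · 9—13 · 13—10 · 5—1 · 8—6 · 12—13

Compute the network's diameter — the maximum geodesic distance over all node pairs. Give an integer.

4

Eccentricity of each node (its greatest distance to any other): 1:3, 2:3, 3:3, 4:4, 5:4, 6:3, 7:4, 8:4, 9:3, 10:3, 11:3, 12:3, 13:2.
The maximum eccentricity is 4, realized for instance by the pair 4–8 via 4 – 11 – 12 – 6 – 8. So the diameter is 4.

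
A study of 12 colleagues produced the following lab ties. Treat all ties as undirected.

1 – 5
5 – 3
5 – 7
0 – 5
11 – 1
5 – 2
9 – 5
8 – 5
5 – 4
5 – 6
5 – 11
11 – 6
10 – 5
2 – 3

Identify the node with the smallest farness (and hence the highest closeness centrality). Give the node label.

Farness (sum of distances to all others) for each node — 0:21, 1:20, 2:20, 3:20, 4:21, 5:11, 6:20, 7:21, 8:21, 9:21, 10:21, 11:19.
The smallest farness is 11, for 5, so 5 has the highest closeness.

5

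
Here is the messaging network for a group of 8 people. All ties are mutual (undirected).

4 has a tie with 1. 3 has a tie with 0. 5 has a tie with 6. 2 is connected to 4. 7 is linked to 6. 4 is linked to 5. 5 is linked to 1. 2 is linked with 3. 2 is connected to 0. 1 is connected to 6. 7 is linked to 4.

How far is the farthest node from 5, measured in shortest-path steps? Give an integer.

3

Distances from 5: 0:3, 1:1, 2:2, 3:3, 4:1, 6:1, 7:2.
The largest is 3 (to 0 and 3), so the eccentricity of 5 is 3.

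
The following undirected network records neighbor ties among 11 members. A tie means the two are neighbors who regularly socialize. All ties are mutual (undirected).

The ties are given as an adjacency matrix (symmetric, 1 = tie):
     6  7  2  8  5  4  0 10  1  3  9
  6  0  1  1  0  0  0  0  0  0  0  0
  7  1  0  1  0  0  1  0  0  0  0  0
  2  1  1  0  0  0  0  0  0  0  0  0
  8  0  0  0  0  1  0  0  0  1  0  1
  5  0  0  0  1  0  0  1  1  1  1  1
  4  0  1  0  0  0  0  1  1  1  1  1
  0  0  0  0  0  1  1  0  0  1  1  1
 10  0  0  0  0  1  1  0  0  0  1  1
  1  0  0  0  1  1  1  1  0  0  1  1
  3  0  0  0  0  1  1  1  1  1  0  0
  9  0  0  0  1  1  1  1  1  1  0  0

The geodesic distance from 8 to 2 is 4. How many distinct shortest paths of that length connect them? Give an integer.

2

The shortest distance is 4. The length-4 paths are: 8–1–4–7–2; 8–9–4–7–2.
That gives 2 distinct shortest paths.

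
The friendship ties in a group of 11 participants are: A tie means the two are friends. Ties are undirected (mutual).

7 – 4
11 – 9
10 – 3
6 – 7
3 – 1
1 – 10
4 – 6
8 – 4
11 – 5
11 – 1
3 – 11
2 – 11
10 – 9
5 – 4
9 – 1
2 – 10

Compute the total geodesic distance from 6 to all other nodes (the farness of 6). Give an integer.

Distances from 6: 1:4, 2:4, 3:4, 4:1, 5:2, 7:1, 8:2, 9:4, 10:5, 11:3.
Sum = 4 + 4 + 4 + 1 + 2 + 1 + 2 + 4 + 5 + 3 = 30.

30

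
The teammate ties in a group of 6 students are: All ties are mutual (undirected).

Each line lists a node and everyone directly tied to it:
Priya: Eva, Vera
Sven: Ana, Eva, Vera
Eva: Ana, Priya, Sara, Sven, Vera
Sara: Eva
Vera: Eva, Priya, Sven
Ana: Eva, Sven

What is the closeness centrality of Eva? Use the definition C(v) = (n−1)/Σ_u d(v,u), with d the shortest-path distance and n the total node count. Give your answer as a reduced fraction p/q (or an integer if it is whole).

Distances from Eva: Ana:1, Priya:1, Sara:1, Sven:1, Vera:1. Sum = 5.
n = 6, so closeness = 5/5 = 1.

1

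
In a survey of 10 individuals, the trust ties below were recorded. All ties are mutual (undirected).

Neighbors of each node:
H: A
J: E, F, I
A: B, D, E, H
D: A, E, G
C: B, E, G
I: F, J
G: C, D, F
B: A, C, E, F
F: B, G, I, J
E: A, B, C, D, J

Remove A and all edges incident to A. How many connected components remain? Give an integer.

Without A, the remaining ties split the others into: {B, C, D, E, F, G, I, J}; {H}.
That's 2 separate components.

2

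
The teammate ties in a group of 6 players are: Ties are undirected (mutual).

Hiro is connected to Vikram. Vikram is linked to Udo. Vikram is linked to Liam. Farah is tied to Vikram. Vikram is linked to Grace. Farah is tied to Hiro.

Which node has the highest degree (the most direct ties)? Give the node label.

Vikram

Degrees — Farah:2, Grace:1, Hiro:2, Liam:1, Udo:1, Vikram:5.
The maximum is 5, attained only by Vikram.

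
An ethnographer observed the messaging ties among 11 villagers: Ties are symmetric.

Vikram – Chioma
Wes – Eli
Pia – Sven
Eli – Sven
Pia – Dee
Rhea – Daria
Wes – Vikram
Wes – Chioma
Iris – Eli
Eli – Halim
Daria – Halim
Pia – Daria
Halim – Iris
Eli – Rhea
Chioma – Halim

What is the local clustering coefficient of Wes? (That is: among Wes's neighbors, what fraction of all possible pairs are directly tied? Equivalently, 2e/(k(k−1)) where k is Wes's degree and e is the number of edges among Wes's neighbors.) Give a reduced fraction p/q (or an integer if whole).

1/3

Wes's neighbors: Chioma, Eli, and Vikram (k = 3).
Possible neighbor pairs: C(3,2) = 3. Edges among them: Chioma–Vikram → e = 1.
Clustering(Wes) = 1/3.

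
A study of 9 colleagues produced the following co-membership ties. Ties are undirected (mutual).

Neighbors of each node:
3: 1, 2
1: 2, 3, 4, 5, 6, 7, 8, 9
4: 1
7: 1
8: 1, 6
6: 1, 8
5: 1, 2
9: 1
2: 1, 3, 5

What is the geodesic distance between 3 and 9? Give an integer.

One shortest route is 3 – 1 – 9, which uses 2 edges, and 3 and 9 are not directly tied, so nothing shorter exists. So d(3,9) = 2.

2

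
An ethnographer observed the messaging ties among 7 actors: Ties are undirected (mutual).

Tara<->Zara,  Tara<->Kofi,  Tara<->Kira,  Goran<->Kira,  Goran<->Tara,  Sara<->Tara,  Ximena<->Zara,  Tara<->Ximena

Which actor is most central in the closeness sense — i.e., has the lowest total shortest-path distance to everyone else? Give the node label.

Tara

Farness (sum of distances to all others) for each node — Goran:10, Kira:10, Kofi:11, Sara:11, Tara:6, Ximena:10, Zara:10.
The smallest farness is 6, for Tara, so Tara has the highest closeness.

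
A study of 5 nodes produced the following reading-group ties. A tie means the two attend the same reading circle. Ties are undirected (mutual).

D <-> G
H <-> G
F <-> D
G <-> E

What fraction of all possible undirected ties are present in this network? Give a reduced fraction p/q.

There are 4 edges and 5 nodes, so the maximum possible is C(5,2) = 10.
Density = 4/10 = 2/5.

2/5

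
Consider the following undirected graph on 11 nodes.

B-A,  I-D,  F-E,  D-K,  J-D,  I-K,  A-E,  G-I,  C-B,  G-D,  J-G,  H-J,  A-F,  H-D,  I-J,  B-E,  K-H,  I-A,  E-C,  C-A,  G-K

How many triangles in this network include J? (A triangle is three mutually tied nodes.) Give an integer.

4

J's neighbors: D, G, H, and I.
Neighbor pairs that are themselves tied: J–D–G; J–D–H; J–D–I; J–G–I. Each forms one triangle with J, for 4 in total.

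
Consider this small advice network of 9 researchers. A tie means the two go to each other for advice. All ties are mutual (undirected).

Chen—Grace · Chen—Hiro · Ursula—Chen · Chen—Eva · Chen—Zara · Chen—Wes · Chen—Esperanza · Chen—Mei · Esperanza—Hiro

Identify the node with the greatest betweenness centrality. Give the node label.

Chen

Unnormalized betweenness of each node: Chen:27, Esperanza:0, Eva:0, Grace:0, Hiro:0, Mei:0, Ursula:0, Wes:0, Zara:0.
Chen has the largest value, 27, making it the main broker — the node through which the most shortest paths run.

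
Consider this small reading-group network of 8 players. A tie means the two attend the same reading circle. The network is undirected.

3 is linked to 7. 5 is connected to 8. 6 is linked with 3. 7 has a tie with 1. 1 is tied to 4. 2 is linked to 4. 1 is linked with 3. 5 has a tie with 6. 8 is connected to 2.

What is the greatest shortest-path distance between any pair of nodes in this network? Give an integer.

Eccentricity of each node (its greatest distance to any other): 1:3, 2:3, 3:3, 4:3, 5:3, 6:3, 7:4, 8:4.
The maximum eccentricity is 4, realized for instance by the pair 8–7 via 8 – 5 – 6 – 3 – 7. So the diameter is 4.

4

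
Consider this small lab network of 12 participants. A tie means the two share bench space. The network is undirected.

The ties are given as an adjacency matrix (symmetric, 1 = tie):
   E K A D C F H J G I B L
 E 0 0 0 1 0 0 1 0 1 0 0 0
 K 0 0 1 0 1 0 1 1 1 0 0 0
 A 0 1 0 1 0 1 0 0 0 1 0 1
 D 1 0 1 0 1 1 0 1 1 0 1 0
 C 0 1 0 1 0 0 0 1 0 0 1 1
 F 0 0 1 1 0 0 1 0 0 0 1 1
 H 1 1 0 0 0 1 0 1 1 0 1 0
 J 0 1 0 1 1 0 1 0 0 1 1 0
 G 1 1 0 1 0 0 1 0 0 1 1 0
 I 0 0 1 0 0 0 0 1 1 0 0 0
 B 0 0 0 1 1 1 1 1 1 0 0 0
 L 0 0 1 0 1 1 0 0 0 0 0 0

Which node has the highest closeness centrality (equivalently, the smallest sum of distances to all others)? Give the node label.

Farness (sum of distances to all others) for each node — A:17, B:16, C:17, D:15, E:20, F:17, G:17, H:16, I:19, J:16, K:17, L:21.
The smallest farness is 15, for D, so D has the highest closeness.

D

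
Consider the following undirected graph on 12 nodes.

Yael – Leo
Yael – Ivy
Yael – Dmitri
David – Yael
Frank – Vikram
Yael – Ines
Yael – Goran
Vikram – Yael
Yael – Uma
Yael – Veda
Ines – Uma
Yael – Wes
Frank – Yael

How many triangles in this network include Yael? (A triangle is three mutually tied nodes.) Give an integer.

Yael's neighbors: David, Dmitri, Frank, Goran, Ines, Ivy, Leo, Uma, Veda, Vikram, and Wes.
Neighbor pairs that are themselves tied: Yael–Frank–Vikram; Yael–Ines–Uma. Each forms one triangle with Yael, for 2 in total.

2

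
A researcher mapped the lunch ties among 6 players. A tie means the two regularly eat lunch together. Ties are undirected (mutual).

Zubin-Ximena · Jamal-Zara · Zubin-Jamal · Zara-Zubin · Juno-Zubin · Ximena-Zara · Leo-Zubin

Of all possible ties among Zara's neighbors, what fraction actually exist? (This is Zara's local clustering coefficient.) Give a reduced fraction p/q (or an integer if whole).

2/3

Zara's neighbors: Jamal, Ximena, and Zubin (k = 3).
Possible neighbor pairs: C(3,2) = 3. Edges among them: Jamal–Zubin, Ximena–Zubin → e = 2.
Clustering(Zara) = 2/3.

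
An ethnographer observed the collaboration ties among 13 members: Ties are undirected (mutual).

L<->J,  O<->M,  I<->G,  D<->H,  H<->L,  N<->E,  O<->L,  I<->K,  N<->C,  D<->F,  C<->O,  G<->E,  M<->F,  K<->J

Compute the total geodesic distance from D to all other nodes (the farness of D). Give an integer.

Distances from D: C:4, E:6, F:1, G:6, H:1, I:5, J:3, K:4, L:2, M:2, N:5, O:3.
Sum = 4 + 6 + 1 + 6 + 1 + 5 + 3 + 4 + 2 + 2 + 5 + 3 = 42.

42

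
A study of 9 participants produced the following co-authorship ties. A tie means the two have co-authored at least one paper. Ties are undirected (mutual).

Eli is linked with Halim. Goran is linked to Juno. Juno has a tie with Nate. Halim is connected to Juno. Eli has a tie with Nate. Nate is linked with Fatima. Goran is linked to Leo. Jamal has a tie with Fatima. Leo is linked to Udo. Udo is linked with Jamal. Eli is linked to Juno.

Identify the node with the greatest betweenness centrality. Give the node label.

Juno

Unnormalized betweenness of each node: Eli:3/2, Fatima:11/2, Goran:13/2, Halim:0, Jamal:7/2, Juno:10, Leo:9/2, Nate:15/2, Udo:3.
Juno has the largest value, 10, making it the main broker — the node through which the most shortest paths run.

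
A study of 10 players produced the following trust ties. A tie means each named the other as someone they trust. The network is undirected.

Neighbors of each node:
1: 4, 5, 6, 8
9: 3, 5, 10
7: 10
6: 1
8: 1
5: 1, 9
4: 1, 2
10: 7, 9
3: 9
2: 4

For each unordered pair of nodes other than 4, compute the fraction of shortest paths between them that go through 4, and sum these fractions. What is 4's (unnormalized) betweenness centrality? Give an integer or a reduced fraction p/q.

Pairs whose geodesics pass through 4 — 10–2: 1; 8–2: 1; 6–2: 1; 9–2: 1; 2–5: 1; 2–1: 1; 2–7: 1; 2–3: 1.
All other pairs contribute 0.
Summing the contributions gives betweenness(4) = 8.

8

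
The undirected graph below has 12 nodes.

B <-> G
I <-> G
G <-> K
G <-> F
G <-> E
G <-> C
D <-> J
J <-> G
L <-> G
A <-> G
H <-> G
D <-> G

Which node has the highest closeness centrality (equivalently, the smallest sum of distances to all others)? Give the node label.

Farness (sum of distances to all others) for each node — A:21, B:21, C:21, D:20, E:21, F:21, G:11, H:21, I:21, J:20, K:21, L:21.
The smallest farness is 11, for G, so G has the highest closeness.

G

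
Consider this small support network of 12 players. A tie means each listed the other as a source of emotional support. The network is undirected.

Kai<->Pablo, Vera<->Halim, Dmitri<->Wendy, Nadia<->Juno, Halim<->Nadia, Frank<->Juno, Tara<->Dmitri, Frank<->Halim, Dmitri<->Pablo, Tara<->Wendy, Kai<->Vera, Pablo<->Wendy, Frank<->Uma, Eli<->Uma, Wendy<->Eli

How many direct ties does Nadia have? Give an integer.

2

Nadia is directly tied to Halim and Juno. That is 2 neighbors, so the degree of Nadia is 2.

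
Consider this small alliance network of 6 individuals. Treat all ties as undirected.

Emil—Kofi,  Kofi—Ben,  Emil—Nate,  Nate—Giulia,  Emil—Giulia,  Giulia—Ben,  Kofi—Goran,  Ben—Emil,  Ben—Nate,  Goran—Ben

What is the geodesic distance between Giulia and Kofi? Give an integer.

2

One shortest route is Giulia – Ben – Kofi, which uses 2 edges, and Giulia and Kofi are not directly tied, so nothing shorter exists. So d(Giulia,Kofi) = 2.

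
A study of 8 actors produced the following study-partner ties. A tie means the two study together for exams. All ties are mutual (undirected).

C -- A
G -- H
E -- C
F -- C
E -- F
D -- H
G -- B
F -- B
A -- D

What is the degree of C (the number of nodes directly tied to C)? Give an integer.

3

C is directly tied to A, E, and F. That is 3 neighbors, so the degree of C is 3.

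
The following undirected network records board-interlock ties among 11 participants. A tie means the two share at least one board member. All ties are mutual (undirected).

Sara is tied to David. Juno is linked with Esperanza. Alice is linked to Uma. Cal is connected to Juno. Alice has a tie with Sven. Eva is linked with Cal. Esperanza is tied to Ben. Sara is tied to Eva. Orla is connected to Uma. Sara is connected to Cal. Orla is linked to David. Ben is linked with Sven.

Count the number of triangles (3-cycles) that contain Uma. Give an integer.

Uma's neighbors are Alice and Orla, but none of them are tied to each other, so no triangle contains Uma.

0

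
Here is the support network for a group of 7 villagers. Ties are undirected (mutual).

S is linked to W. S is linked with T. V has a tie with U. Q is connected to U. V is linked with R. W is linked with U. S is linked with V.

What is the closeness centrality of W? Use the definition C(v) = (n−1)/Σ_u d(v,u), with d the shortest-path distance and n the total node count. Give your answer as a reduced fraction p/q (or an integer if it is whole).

Distances from W: Q:2, R:3, S:1, T:2, U:1, V:2. Sum = 11.
n = 7, so closeness = 6/11.

6/11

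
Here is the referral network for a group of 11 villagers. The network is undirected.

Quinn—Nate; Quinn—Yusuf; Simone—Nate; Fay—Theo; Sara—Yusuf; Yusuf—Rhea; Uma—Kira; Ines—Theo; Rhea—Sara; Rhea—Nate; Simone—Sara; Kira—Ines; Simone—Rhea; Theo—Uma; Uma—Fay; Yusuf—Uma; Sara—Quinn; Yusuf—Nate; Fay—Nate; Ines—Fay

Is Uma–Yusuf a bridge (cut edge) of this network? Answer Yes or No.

Even without that edge, Uma still reaches Yusuf via Uma – Fay – Nate – Yusuf, so the network stays connected. Not a bridge.

No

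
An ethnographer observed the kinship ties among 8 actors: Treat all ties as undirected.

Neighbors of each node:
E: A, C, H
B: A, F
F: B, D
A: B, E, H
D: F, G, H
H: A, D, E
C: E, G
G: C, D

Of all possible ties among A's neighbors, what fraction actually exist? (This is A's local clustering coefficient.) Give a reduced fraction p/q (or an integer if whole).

A's neighbors: B, E, and H (k = 3).
Possible neighbor pairs: C(3,2) = 3. Edges among them: E–H → e = 1.
Clustering(A) = 1/3.

1/3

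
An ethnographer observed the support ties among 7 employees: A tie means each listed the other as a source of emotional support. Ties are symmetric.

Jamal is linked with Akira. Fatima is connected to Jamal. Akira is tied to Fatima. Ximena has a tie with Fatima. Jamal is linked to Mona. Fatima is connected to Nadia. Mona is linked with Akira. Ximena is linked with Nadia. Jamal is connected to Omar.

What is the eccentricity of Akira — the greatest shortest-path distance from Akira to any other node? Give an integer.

2

Distances from Akira: Fatima:1, Jamal:1, Mona:1, Nadia:2, Omar:2, Ximena:2.
The largest is 2 (to Ximena, Nadia, and Omar), so the eccentricity of Akira is 2.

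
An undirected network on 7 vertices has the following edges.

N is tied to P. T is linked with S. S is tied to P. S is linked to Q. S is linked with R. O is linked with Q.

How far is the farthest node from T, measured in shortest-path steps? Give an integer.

3

Distances from T: N:3, O:3, P:2, Q:2, R:2, S:1.
The largest is 3 (to O and N), so the eccentricity of T is 3.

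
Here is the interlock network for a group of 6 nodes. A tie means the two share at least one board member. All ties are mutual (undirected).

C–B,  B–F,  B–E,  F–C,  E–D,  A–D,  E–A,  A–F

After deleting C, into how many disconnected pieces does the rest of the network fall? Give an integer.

1

C's neighbors (B and F) remain reachable from one another through other ties, so the rest of the network stays in one piece.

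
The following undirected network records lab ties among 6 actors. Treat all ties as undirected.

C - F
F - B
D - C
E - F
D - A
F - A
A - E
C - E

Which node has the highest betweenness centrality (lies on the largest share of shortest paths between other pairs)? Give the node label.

Unnormalized betweenness of each node: A:3/2, B:0, C:3/2, D:1/3, E:1/3, F:13/3.
F has the largest value, 13/3, making it the main broker — the node through which the most shortest paths run.

F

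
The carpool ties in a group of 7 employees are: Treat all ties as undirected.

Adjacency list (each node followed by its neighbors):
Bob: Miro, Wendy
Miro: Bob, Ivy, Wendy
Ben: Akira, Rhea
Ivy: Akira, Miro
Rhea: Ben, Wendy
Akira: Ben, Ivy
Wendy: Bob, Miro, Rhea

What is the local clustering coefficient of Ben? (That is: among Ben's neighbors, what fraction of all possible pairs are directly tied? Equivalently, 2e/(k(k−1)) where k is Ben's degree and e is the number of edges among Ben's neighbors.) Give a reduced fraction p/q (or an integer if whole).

Ben's neighbors: Akira and Rhea (k = 2).
Possible neighbor pairs: C(2,2) = 1. Edges among them: none → e = 0.
Clustering(Ben) = 0/1.

0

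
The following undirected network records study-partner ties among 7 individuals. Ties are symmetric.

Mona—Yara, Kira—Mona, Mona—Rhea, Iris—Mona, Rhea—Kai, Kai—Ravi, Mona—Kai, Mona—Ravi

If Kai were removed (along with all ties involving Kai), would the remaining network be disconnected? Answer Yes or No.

No

Even without Kai, every remaining node can still reach every other (the residual graph is connected), so Kai is not a cut vertex.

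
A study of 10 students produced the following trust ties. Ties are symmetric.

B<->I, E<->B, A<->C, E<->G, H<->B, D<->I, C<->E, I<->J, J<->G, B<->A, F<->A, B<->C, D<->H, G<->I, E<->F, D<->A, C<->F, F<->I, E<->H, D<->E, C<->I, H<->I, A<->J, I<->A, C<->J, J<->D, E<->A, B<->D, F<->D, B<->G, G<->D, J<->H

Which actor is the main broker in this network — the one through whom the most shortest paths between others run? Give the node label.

I

Unnormalized betweenness of each node: A:473/420, B:148/105, C:403/420, D:187/84, E:32/15, F:13/42, G:107/210, H:107/210, I:51/20, J:19/15.
I has the largest value, 51/20, making it the main broker — the node through which the most shortest paths run.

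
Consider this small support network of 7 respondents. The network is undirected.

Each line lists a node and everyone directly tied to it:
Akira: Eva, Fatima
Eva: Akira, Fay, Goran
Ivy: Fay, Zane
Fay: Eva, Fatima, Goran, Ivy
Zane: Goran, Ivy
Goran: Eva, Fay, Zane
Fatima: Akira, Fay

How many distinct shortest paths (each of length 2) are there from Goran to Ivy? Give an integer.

2

The shortest distance is 2. The length-2 paths are: Goran–Zane–Ivy; Goran–Fay–Ivy.
That gives 2 distinct shortest paths.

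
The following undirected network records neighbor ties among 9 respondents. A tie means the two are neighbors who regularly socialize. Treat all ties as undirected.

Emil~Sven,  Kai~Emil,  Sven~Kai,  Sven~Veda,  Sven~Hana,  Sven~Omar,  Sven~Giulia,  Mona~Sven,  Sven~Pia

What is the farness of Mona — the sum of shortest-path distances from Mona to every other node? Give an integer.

15

Distances from Mona: Emil:2, Giulia:2, Hana:2, Kai:2, Omar:2, Pia:2, Sven:1, Veda:2.
Sum = 2 + 2 + 2 + 2 + 2 + 2 + 1 + 2 = 15.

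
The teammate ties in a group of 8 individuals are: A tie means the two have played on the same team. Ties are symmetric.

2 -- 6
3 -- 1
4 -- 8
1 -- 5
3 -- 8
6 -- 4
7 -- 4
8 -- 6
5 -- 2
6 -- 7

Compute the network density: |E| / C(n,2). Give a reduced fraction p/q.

5/14

There are 10 edges and 8 nodes, so the maximum possible is C(8,2) = 28.
Density = 10/28 = 5/14.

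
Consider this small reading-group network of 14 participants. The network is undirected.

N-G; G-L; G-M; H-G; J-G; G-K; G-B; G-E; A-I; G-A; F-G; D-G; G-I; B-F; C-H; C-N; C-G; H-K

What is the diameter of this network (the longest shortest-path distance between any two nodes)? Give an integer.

2

Eccentricity of each node (its greatest distance to any other): A:2, B:2, C:2, D:2, E:2, F:2, G:1, H:2, I:2, J:2, K:2, L:2, M:2, N:2.
The maximum eccentricity is 2, realized for instance by the pair C–L via C – G – L. So the diameter is 2.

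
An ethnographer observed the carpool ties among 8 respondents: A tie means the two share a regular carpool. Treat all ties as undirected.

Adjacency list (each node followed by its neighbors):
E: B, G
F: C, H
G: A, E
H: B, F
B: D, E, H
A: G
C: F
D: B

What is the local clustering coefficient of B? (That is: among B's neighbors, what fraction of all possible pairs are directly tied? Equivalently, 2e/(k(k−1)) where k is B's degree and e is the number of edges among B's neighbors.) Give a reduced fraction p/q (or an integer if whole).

0

B's neighbors: D, E, and H (k = 3).
Possible neighbor pairs: C(3,2) = 3. Edges among them: none → e = 0.
Clustering(B) = 0/3 = 0.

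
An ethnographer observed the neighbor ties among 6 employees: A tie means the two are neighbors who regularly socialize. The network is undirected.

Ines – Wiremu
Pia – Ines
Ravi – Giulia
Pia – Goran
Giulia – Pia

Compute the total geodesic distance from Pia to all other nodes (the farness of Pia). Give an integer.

Distances from Pia: Giulia:1, Goran:1, Ines:1, Ravi:2, Wiremu:2.
Sum = 1 + 1 + 1 + 2 + 2 = 7.

7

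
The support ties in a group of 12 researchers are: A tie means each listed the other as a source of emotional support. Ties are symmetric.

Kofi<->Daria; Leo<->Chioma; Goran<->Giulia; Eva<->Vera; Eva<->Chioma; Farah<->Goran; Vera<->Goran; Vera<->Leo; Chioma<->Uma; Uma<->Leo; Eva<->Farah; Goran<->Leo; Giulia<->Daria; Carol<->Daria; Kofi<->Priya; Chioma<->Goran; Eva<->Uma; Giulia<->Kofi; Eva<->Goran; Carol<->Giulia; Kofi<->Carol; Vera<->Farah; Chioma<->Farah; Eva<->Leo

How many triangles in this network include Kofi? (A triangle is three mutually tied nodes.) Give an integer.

Kofi's neighbors: Carol, Daria, Giulia, and Priya.
Neighbor pairs that are themselves tied: Kofi–Carol–Daria; Kofi–Carol–Giulia; Kofi–Daria–Giulia. Each forms one triangle with Kofi, for 3 in total.

3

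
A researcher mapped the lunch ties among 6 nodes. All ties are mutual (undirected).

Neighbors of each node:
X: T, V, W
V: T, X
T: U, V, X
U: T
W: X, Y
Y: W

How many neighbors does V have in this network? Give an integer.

2

V is directly tied to T and X. That is 2 neighbors, so the degree of V is 2.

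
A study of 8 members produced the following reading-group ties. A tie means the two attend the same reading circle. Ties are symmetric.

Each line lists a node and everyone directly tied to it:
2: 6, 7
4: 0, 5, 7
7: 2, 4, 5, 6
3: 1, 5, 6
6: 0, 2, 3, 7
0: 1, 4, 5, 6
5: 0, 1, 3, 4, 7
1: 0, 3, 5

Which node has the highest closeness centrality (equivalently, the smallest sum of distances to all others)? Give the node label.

5

Farness (sum of distances to all others) for each node — 0:10, 1:12, 2:13, 3:11, 4:11, 5:9, 6:10, 7:10.
The smallest farness is 9, for 5, so 5 has the highest closeness.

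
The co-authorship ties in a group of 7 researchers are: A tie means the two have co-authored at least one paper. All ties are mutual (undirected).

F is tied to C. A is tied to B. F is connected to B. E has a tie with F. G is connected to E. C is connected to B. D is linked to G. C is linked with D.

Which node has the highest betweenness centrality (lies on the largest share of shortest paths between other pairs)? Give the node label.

Unnormalized betweenness of each node: A:0, B:5, C:4, D:2, E:2, F:4, G:1.
B has the largest value, 5, making it the main broker — the node through which the most shortest paths run.

B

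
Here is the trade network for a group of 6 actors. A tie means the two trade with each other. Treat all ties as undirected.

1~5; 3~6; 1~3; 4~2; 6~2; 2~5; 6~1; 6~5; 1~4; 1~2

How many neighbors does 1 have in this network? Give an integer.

5

1 is directly tied to 2, 3, 4, 5, and 6. That is 5 neighbors, so the degree of 1 is 5.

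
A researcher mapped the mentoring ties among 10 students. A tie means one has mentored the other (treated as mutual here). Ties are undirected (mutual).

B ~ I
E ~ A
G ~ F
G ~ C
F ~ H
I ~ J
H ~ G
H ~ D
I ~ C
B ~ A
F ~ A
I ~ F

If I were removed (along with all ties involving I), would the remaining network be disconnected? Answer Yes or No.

Yes

Removing I leaves {A, B, C, D, E, F, G, and H} with no path to {J}, so the network splits into 2 components. I is a cut vertex.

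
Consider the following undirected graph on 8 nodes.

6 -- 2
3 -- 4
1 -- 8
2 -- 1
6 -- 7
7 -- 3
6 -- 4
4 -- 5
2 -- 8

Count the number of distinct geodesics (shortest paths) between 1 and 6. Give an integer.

The shortest distance is 2, and the only length-2 path is 1–2–6. So there is exactly 1 shortest path.

1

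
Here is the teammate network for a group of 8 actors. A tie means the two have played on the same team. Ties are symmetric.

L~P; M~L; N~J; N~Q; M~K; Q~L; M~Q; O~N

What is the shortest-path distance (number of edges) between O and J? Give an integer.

One shortest route is O – N – J, which uses 2 edges, and O and J are not directly tied, so nothing shorter exists. So d(O,J) = 2.

2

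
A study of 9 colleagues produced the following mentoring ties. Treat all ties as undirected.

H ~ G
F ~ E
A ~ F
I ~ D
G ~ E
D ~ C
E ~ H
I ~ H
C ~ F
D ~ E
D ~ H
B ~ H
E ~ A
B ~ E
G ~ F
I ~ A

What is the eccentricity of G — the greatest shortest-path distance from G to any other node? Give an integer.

2

Distances from G: A:2, B:2, C:2, D:2, E:1, F:1, H:1, I:2.
The largest is 2 (to B, I, D, C, and A), so the eccentricity of G is 2.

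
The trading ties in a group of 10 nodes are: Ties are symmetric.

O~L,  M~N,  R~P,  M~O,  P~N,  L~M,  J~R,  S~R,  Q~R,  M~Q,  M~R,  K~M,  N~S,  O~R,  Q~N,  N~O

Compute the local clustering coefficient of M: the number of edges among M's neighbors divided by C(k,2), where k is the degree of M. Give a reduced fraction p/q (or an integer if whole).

1/3

M's neighbors: K, L, N, O, Q, and R (k = 6).
Possible neighbor pairs: C(6,2) = 15. Edges among them: L–O, N–O, N–Q, O–R, Q–R → e = 5.
Clustering(M) = 5/15 = 1/3.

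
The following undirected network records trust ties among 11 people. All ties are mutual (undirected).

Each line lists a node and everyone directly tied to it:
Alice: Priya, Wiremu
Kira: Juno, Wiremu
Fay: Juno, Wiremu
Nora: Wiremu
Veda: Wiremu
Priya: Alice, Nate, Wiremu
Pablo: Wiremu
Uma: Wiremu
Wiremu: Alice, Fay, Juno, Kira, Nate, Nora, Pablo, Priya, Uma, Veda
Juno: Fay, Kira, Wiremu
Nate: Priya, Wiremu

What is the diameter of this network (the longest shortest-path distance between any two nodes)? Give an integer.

2

Eccentricity of each node (its greatest distance to any other): Alice:2, Fay:2, Juno:2, Kira:2, Nate:2, Nora:2, Pablo:2, Priya:2, Uma:2, Veda:2, Wiremu:1.
The maximum eccentricity is 2, realized for instance by the pair Juno–Veda via Juno – Wiremu – Veda. So the diameter is 2.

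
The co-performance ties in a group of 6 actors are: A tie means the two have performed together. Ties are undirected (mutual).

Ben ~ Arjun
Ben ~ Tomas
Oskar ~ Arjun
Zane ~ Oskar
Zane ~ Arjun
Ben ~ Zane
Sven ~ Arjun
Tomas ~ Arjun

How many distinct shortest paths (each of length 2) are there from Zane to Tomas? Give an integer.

2

The shortest distance is 2. The length-2 paths are: Zane–Arjun–Tomas; Zane–Ben–Tomas.
That gives 2 distinct shortest paths.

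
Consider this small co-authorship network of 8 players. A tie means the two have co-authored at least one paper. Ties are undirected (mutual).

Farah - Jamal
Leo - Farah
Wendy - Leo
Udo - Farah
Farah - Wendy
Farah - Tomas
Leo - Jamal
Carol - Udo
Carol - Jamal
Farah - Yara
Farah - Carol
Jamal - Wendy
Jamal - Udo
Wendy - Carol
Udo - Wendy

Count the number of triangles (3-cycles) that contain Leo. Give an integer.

Leo's neighbors: Farah, Jamal, and Wendy.
Neighbor pairs that are themselves tied: Leo–Farah–Jamal; Leo–Farah–Wendy; Leo–Jamal–Wendy. Each forms one triangle with Leo, for 3 in total.

3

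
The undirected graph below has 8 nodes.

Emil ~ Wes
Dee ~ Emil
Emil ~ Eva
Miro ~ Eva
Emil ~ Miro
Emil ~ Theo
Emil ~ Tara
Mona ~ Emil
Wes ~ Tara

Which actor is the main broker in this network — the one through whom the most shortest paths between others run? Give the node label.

Unnormalized betweenness of each node: Dee:0, Emil:19, Eva:0, Miro:0, Mona:0, Tara:0, Theo:0, Wes:0.
Emil has the largest value, 19, making it the main broker — the node through which the most shortest paths run.

Emil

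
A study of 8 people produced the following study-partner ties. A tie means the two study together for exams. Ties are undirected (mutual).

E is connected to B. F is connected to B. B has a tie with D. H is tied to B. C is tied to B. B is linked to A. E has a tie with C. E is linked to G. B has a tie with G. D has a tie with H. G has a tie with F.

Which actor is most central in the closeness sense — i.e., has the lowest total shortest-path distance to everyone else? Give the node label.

B

Farness (sum of distances to all others) for each node — A:13, B:7, C:12, D:12, E:11, F:12, G:11, H:12.
The smallest farness is 7, for B, so B has the highest closeness.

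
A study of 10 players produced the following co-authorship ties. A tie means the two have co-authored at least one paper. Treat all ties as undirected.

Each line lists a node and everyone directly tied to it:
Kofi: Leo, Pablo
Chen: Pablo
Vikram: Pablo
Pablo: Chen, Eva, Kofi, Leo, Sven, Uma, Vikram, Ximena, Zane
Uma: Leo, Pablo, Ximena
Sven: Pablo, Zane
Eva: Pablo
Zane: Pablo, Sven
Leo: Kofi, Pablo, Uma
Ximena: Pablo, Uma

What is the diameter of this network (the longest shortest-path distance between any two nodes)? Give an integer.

2

Eccentricity of each node (its greatest distance to any other): Chen:2, Eva:2, Kofi:2, Leo:2, Pablo:1, Sven:2, Uma:2, Vikram:2, Ximena:2, Zane:2.
The maximum eccentricity is 2, realized for instance by the pair Sven–Chen via Sven – Pablo – Chen. So the diameter is 2.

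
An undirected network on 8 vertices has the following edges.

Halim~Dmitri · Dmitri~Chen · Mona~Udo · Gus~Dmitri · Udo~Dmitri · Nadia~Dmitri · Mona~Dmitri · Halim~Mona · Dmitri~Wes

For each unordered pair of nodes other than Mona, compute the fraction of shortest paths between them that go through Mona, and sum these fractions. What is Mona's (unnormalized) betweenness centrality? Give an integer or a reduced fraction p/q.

1/2

Pairs whose geodesics pass through Mona — Halim–Udo: 1/2.
All other pairs contribute 0.
Summing the contributions gives betweenness(Mona) = 1/2.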